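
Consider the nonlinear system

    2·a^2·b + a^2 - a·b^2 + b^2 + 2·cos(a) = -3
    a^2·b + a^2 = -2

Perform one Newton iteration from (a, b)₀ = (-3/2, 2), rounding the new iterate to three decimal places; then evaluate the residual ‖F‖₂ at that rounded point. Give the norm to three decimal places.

At (-3/2, 2): F = (24.39147, 8.750).
Jacobian J = [[4·a·b + 2·a - b^2 - 2·sin(a), 2·a^2 - 2·a·b + 2·b], [2·a·b + 2·a, a^2]].
At the point, J = [[-17.00501, 14.500], [-9.000, 2.250]] (det J = 92.23873).
Solving J·Δ = −F gives Δ = (0.781, -0.767).
Then the next iterate is (a, b)₁ = (-0.719, 1.233).
Re-evaluating at (-0.719, 1.233): F = (8.91009, 3.15437), so ‖F‖₂ = 9.452.

9.452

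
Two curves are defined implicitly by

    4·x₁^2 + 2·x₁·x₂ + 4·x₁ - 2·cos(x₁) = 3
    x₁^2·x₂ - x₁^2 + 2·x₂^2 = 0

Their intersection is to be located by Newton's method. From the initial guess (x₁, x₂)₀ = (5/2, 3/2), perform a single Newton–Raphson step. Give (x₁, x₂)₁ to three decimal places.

(1.102, 1.163)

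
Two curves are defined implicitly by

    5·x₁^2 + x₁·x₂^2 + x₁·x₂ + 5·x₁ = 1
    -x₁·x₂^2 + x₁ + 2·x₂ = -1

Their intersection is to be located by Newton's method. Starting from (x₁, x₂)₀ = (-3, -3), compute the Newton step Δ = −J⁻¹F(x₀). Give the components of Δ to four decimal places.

(1.0873, 0.6439)

At (-3, -3): F = (11.0000, 19.0000).
Jacobian J = [[10·x₁ + x₂^2 + x₂ + 5, 2·x₁·x₂ + x₁], [-x₂^2 + 1, -2·x₁·x₂ + 2]].
At the point, J = [[-19.0000, 15.0000], [-8.0000, -16.0000]] (det J = 424.0000).
Solving J·Δ = −F gives Δ = (1.0873, 0.6439).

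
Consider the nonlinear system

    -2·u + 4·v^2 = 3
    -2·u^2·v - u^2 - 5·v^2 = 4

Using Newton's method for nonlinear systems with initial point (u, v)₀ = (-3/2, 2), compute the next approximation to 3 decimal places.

(-0.599, 1.113)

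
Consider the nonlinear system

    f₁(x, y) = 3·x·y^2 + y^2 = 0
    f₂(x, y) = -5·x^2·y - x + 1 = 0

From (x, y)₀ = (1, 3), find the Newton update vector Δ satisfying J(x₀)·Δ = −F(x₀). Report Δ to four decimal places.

(-0.2956, -1.1675)

At (1, 3): F = (36.0000, -15.0000).
Jacobian J = [[3·y^2, 6·x·y + 2·y], [-10·x·y - 1, -5·x^2]].
At the point, J = [[27.0000, 24.0000], [-31.0000, -5.0000]] (det J = 609.0000).
Solving J·Δ = −F gives Δ = (-0.2956, -1.1675).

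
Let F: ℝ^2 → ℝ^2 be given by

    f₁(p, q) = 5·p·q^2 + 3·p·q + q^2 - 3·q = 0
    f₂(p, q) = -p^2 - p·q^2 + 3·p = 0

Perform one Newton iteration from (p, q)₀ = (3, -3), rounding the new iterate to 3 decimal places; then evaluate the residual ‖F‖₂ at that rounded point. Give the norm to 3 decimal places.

35.436

At (3, -3): F = (126.000, -27.000).
Jacobian J = [[5·q^2 + 3·q, 10·p·q + 3·p + 2·q - 3], [-2·p - q^2 + 3, -2·p·q]].
At the point, J = [[36.000, -90.000], [-12.000, 18.000]] (det J = -432.000).
Solving J·Δ = −F gives Δ = (-0.375, 1.250).
Then the next iterate is (p, q)₁ = (2.625, -1.750).
Re-evaluating at (2.625, -1.750): F = (34.72656, -7.05469), so ‖F‖₂ = 35.436.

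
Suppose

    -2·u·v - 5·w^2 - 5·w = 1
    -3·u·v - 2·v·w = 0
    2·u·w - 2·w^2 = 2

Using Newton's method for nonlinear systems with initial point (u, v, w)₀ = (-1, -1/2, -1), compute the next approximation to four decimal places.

(-1.7200, 0.1600, -0.7200)

At (-1, -1/2, -1): F = (-2.0000, -2.5000, -2.0000).
Jacobian J = [[-2·v, -2·u, -10·w - 5], [-3·v, -3·u - 2·w, -2·v], [2·w, 0, 2·u - 4·w]].
At the point, J = [[1.0000, 2.0000, 5.0000], [1.5000, 5.0000, 1.0000], [-2.0000, 0.0000, 2.0000]] (det J = 50.0000).
Solving J·Δ = −F gives Δ = (-0.7200, 0.6600, 0.2800).
Then the next iterate is (u, v, w)₁ = (-1.7200, 0.1600, -0.7200).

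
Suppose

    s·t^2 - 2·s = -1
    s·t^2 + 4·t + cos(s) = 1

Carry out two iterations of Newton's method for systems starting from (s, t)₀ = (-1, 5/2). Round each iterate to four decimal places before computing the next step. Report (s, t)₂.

(-2.0992, 1.6815)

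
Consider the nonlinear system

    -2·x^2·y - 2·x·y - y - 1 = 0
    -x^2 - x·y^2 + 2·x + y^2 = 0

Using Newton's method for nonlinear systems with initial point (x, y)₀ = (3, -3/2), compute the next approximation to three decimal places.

At (3, -3/2): F = (36.500, -7.500).
Jacobian J = [[-4·x·y - 2·y, -2·x^2 - 2·x - 1], [-2·x - y^2 + 2, -2·x·y + 2·y]].
At the point, J = [[21.000, -25.000], [-6.250, 6.000]] (det J = -30.250).
Solving J·Δ = −F gives Δ = (1.041, 2.335).
Then the next iterate is (x, y)₁ = (4.041, 0.835).

(4.041, 0.835)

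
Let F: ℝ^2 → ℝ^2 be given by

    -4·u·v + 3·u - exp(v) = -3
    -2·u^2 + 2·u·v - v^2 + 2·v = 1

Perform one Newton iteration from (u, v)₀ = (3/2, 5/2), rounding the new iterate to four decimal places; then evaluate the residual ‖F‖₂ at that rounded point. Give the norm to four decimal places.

6.1548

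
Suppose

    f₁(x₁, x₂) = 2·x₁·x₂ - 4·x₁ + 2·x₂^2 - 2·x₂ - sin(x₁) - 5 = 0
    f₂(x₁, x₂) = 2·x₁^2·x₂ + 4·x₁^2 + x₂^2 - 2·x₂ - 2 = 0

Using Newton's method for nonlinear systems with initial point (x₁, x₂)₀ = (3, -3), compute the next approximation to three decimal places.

At (3, -3): F = (-11.14112, -5.000).
Jacobian J = [[2·x₂ - cos(x₁) - 4, 2·x₁ + 4·x₂ - 2], [4·x₁·x₂ + 8·x₁, 2·x₁^2 + 2·x₂ - 2]].
At the point, J = [[-9.01001, -8.000], [-12.000, 10.000]] (det J = -186.10008).
Solving J·Δ = −F gives Δ = (-0.814, -0.476).
Then the next iterate is (x₁, x₂)₁ = (2.186, -3.476).

(2.186, -3.476)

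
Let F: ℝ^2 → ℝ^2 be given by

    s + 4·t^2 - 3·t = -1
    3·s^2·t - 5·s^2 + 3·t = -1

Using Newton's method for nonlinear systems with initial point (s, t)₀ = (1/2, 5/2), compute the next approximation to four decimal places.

At (1/2, 5/2): F = (19.0000, 9.1250).
Jacobian J = [[1, 8·t - 3], [6·s·t - 10·s, 3·s^2 + 3]].
At the point, J = [[1.0000, 17.0000], [2.5000, 3.7500]] (det J = -38.7500).
Solving J·Δ = −F gives Δ = (-2.1645, -0.9903).
Then the next iterate is (s, t)₁ = (-1.6645, 1.5097).

(-1.6645, 1.5097)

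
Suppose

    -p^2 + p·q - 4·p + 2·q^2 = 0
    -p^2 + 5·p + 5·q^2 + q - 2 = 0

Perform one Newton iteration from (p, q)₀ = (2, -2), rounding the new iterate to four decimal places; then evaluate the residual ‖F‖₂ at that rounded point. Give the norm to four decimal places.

3.9780

At (2, -2): F = (-8.0000, 22.0000).
Jacobian J = [[-2·p + q - 4, p + 4·q], [-2·p + 5, 10·q + 1]].
At the point, J = [[-10.0000, -6.0000], [1.0000, -19.0000]] (det J = 196.0000).
Solving J·Δ = −F gives Δ = (-1.4490, 1.0816).
Then the next iterate is (p, q)₁ = (0.5510, -0.9184).
Re-evaluating at (0.5510, -0.9184): F = (-1.326722, 3.750292), so ‖F‖₂ = 3.9780.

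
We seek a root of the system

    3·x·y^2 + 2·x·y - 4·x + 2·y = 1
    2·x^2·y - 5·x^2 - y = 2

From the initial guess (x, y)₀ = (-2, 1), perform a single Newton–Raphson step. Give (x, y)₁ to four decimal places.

At (-2, 1): F = (-1.0000, -15.0000).
Jacobian J = [[3·y^2 + 2·y - 4, 6·x·y + 2·x + 2], [4·x·y - 10·x, 2·x^2 - 1]].
At the point, J = [[1.0000, -14.0000], [12.0000, 7.0000]] (det J = 175.0000).
Solving J·Δ = −F gives Δ = (1.2400, 0.0171).
Then the next iterate is (x, y)₁ = (-0.7600, 1.0171).

(-0.7600, 1.0171)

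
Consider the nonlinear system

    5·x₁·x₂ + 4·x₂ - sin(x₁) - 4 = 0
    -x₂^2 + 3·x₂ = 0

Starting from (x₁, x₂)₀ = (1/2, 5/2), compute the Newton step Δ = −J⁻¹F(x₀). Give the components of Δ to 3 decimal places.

(-1.362, 0.625)

At (1/2, 5/2): F = (11.77057, 1.250).
Jacobian J = [[5·x₂ - cos(x₁), 5·x₁ + 4], [0, -2·x₂ + 3]].
At the point, J = [[11.62242, 6.500], [0.000, -2.000]] (det J = -23.24483).
Solving J·Δ = −F gives Δ = (-1.362, 0.625).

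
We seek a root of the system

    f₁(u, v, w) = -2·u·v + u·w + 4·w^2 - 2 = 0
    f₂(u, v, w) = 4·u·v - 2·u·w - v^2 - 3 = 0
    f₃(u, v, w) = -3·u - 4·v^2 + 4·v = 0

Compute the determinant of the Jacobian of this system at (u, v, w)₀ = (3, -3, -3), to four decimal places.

J = [[-2·v + w, -2·u, u + 8·w], [4·v - 2·w, 4·u - 2·v, -2·u], [-3, -8·v + 4, 0]].
At the point, J = [[3.0000, -6.0000, -21.0000], [-6.0000, 18.0000, -6.0000], [-3.0000, 28.0000, 0.0000]].
det J = 2790.0000.

2790.0000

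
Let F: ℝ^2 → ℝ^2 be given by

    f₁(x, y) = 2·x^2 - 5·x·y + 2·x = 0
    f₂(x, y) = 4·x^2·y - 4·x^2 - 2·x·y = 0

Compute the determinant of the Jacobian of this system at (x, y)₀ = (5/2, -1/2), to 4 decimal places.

-72.5000

J = [[4·x - 5·y + 2, -5·x], [8·x·y - 8·x - 2·y, 4·x^2 - 2·x]].
At the point, J = [[14.5000, -12.5000], [-29.0000, 20.0000]].
det J = -72.5000.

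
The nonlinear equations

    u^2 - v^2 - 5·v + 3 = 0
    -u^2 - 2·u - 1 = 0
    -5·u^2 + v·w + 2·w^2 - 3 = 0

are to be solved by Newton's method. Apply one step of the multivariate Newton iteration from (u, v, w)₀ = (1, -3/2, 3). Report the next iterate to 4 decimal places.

(0.0000, 2.1250, 0.4881)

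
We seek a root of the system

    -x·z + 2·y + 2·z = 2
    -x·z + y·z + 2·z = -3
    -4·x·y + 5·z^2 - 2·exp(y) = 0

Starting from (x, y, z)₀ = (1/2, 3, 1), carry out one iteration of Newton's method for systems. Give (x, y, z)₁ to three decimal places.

(1.302, 1.521, -0.160)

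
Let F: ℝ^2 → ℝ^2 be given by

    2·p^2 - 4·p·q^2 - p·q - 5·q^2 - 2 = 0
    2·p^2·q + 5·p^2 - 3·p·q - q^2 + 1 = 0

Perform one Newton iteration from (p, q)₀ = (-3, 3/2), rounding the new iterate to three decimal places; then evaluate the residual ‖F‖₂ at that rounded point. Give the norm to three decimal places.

At (-3, 3/2): F = (36.250, 84.250).
Jacobian J = [[4·p - 4·q^2 - q, -8·p·q - p - 10·q], [4·p·q + 10·p - 3·q, 2·p^2 - 3·p - 2·q]].
At the point, J = [[-22.500, 24.000], [-52.500, 24.000]] (det J = 720.000).
Solving J·Δ = −F gives Δ = (1.600, -0.010).
Then the next iterate is (p, q)₁ = (-1.400, 1.490).
Re-evaluating at (-1.400, 1.490): F = (5.33806, 20.67870), so ‖F‖₂ = 21.357.

21.357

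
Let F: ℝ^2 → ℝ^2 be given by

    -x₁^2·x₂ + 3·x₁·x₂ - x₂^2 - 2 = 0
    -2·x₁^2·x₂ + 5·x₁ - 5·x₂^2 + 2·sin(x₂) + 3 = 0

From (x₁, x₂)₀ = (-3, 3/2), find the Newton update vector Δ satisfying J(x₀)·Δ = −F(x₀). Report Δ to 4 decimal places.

(-0.3419, -1.7079)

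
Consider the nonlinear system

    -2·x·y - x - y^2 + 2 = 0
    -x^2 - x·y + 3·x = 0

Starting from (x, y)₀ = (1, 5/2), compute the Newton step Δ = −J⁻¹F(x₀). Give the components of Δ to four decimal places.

(1.5000, -2.7500)

At (1, 5/2): F = (-10.2500, -0.5000).
Jacobian J = [[-2·y - 1, -2·x - 2·y], [-2·x - y + 3, -x]].
At the point, J = [[-6.0000, -7.0000], [-1.5000, -1.0000]] (det J = -4.5000).
Solving J·Δ = −F gives Δ = (1.5000, -2.7500).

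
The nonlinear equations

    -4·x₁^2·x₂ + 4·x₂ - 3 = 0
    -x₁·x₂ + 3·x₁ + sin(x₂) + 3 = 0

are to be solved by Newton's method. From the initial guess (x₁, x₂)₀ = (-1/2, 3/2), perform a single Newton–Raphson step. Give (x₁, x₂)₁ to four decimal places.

At (-1/2, 3/2): F = (1.5000, 3.247495).
Jacobian J = [[-8·x₁·x₂, -4·x₁^2 + 4], [-x₂ + 3, -x₁ + cos(x₂)]].
At the point, J = [[6.0000, 3.0000], [1.5000, 0.570737]] (det J = -1.075577).
Solving J·Δ = −F gives Δ = (-8.2620, 16.0239).
Then the next iterate is (x₁, x₂)₁ = (-8.7620, 17.5239).

(-8.7620, 17.5239)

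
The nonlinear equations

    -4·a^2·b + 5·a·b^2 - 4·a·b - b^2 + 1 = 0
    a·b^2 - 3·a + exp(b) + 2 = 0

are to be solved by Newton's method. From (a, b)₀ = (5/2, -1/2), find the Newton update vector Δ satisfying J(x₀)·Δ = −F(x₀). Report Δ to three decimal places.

At (5/2, -1/2): F = (21.375, -4.26847).
Jacobian J = [[-8·a·b + 5·b^2 - 4·b, -4·a^2 + 10·a·b - 4·a - 2·b], [b^2 - 3, 2·a·b + exp(b)]].
At the point, J = [[13.250, -46.500], [-2.750, -1.89347]] (det J = -152.96347).
Solving J·Δ = −F gives Δ = (-1.562, 0.015).

(-1.562, 0.015)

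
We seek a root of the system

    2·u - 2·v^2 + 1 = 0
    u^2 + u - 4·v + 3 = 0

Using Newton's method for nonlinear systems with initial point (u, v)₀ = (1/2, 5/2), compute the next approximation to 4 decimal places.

At (1/2, 5/2): F = (-10.5000, -6.2500).
Jacobian J = [[2, -4·v], [2·u + 1, -4]].
At the point, J = [[2.0000, -10.0000], [2.0000, -4.0000]] (det J = 12.0000).
Solving J·Δ = −F gives Δ = (1.7083, -0.7083).
Then the next iterate is (u, v)₁ = (2.2083, 1.7917).

(2.2083, 1.7917)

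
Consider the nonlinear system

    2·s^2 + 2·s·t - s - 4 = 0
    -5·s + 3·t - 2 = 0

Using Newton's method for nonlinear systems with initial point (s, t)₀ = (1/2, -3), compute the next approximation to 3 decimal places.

(-0.250, 0.250)

At (1/2, -3): F = (-7.000, -13.500).
Jacobian J = [[4·s + 2·t - 1, 2·s], [-5, 3]].
At the point, J = [[-5.000, 1.000], [-5.000, 3.000]] (det J = -10.000).
Solving J·Δ = −F gives Δ = (-0.750, 3.250).
Then the next iterate is (s, t)₁ = (-0.250, 0.250).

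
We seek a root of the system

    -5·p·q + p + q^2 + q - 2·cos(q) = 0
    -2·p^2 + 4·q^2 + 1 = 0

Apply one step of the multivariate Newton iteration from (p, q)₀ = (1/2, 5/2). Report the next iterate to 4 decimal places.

(0.3743, 1.2124)

At (1/2, 5/2): F = (4.602287, 25.5000).
Jacobian J = [[-5·q + 1, -5·p + 2·q + 2·sin(q) + 1], [-4·p, 8·q]].
At the point, J = [[-11.5000, 4.696944], [-2.0000, 20.0000]] (det J = -220.606111).
Solving J·Δ = −F gives Δ = (-0.1257, -1.2876).
Then the next iterate is (p, q)₁ = (0.3743, 1.2124).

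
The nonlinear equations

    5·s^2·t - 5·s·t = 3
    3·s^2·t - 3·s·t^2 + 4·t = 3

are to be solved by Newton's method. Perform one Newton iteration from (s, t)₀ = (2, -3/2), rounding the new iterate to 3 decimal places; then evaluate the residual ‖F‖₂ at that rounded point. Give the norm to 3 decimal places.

13.127

At (2, -3/2): F = (-18.000, -40.500).
Jacobian J = [[10·s·t - 5·t, 5·s^2 - 5·s], [6·s·t - 3·t^2, 3·s^2 - 6·s·t + 4]].
At the point, J = [[-22.500, 10.000], [-24.750, 34.000]] (det J = -517.500).
Solving J·Δ = −F gives Δ = (-0.400, 0.900).
Then the next iterate is (s, t)₁ = (1.600, -0.600).
Re-evaluating at (1.600, -0.600): F = (-5.880, -11.736), so ‖F‖₂ = 13.127.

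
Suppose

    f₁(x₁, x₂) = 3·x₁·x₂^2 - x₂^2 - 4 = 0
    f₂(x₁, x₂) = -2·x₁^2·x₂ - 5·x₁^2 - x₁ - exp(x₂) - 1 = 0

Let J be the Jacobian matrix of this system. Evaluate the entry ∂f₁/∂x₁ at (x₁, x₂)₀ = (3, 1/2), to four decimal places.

0.7500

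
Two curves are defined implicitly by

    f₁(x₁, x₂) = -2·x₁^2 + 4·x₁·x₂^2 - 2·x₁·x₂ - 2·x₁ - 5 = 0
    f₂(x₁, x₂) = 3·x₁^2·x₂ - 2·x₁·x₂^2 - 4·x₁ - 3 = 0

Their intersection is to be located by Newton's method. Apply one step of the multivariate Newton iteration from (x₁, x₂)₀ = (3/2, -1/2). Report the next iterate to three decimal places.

At (3/2, -1/2): F = (-9.500, -13.125).
Jacobian J = [[-4·x₁ + 4·x₂^2 - 2·x₂ - 2, 8·x₁·x₂ - 2·x₁], [6·x₁·x₂ - 2·x₂^2 - 4, 3·x₁^2 - 4·x₁·x₂]].
At the point, J = [[-6.000, -9.000], [-9.000, 9.750]] (det J = -139.500).
Solving J·Δ = −F gives Δ = (-1.511, -0.048).
Then the next iterate is (x₁, x₂)₁ = (-0.011, -0.548).

(-0.011, -0.548)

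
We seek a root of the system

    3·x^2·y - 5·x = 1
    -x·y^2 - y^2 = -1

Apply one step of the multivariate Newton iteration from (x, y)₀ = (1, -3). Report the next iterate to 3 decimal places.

At (1, -3): F = (-15.000, -17.000).
Jacobian J = [[6·x·y - 5, 3·x^2], [-y^2, -2·x·y - 2·y]].
At the point, J = [[-23.000, 3.000], [-9.000, 12.000]] (det J = -249.000).
Solving J·Δ = −F gives Δ = (-0.518, 1.028).
Then the next iterate is (x, y)₁ = (0.482, -1.972).

(0.482, -1.972)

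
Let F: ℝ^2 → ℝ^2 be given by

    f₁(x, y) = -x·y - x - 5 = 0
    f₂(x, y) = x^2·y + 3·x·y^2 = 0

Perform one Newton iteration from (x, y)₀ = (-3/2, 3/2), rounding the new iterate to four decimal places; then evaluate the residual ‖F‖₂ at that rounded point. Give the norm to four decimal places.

At (-3/2, 3/2): F = (-1.2500, -6.7500).
Jacobian J = [[-y - 1, -x], [2·x·y + 3·y^2, x^2 + 6·x·y]].
At the point, J = [[-2.5000, 1.5000], [2.2500, -11.2500]] (det J = 24.7500).
Solving J·Δ = −F gives Δ = (-0.9773, -0.7955).
Then the next iterate is (x, y)₁ = (-2.4773, 0.7045).
Re-evaluating at (-2.4773, 0.7045): F = (-0.777442, 0.634925), so ‖F‖₂ = 1.0038.

1.0038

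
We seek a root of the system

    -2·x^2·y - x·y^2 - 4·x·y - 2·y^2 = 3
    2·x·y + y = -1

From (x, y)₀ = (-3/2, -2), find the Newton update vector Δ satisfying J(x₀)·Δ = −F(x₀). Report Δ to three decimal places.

(0.050, 2.400)

At (-3/2, -2): F = (-8.000, 5.000).
Jacobian J = [[-4·x·y - y^2 - 4·y, -2·x^2 - 2·x·y - 4·x - 4·y], [2·y, 2·x + 1]].
At the point, J = [[-8.000, 3.500], [-4.000, -2.000]] (det J = 30.000).
Solving J·Δ = −F gives Δ = (0.050, 2.400).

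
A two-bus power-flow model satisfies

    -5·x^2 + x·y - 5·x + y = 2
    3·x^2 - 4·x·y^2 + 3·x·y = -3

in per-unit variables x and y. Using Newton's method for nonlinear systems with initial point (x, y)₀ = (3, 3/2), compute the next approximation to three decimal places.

At (3, 3/2): F = (-56.000, 16.500).
Jacobian J = [[-10·x + y - 5, x + 1], [6·x - 4·y^2 + 3·y, -8·x·y + 3·x]].
At the point, J = [[-33.500, 4.000], [13.500, -27.000]] (det J = 850.500).
Solving J·Δ = −F gives Δ = (-1.700, -0.239).
Then the next iterate is (x, y)₁ = (1.300, 1.261).

(1.300, 1.261)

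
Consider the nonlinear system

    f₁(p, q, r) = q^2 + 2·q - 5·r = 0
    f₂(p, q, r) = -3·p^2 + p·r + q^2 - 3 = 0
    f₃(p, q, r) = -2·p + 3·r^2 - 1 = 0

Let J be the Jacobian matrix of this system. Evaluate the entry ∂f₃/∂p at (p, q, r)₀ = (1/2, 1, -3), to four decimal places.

-2.0000

∂f₃/∂p = -2.
At (1/2, 1, -3) this is -2.0000.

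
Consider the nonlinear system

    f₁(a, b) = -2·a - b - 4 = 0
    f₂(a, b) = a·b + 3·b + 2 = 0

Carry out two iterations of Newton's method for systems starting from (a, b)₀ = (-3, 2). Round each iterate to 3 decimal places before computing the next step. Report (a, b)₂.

At (-3, 2): F = (0.000, 2.000).
Jacobian J = [[-2, -1], [b, a + 3]].
At the point, J = [[-2.000, -1.000], [2.000, 0.000]] (det J = 2.000).
Solving J·Δ = −F gives Δ = (-1.000, 2.000).
Then the next iterate is (a, b)₁ = (-4.000, 4.000).
Round to (-4.000, 4.000) and repeat: F = (0.000, -2.000), J = [[-2.000, -1.000], [4.000, -1.000]].
Δ = (0.333, -0.667), so (a, b)₂ = (-3.667, 3.333).

(-3.667, 3.333)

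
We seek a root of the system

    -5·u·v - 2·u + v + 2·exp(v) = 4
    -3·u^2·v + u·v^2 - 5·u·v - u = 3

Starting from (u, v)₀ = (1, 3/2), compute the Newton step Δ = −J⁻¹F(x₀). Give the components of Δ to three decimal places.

(-0.677, -0.684)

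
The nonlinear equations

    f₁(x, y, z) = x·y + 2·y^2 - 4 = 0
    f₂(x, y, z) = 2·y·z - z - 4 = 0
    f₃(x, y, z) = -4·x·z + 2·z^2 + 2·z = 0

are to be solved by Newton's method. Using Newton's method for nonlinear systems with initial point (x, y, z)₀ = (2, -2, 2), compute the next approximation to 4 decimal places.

At (2, -2, 2): F = (0.0000, -14.0000, -4.0000).
Jacobian J = [[y, x + 4·y, 0], [0, 2·z, 2·y - 1], [-4·z, 0, -4·x + 4·z + 2]].
At the point, J = [[-2.0000, -6.0000, 0.0000], [0.0000, 4.0000, -5.0000], [-8.0000, 0.0000, 2.0000]] (det J = -256.0000).
Solving J·Δ = −F gives Δ = (-1.1250, 0.3750, -2.5000).
Then the next iterate is (x, y, z)₁ = (0.8750, -1.6250, -0.5000).

(0.8750, -1.6250, -0.5000)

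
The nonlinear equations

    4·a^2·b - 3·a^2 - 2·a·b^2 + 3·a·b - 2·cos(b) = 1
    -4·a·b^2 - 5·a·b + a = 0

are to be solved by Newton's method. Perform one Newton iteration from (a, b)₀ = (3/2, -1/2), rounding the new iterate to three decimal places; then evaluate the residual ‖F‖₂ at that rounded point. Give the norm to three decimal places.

6.983

At (3/2, -1/2): F = (-17.00517, 3.750).
Jacobian J = [[8·a·b - 6·a - 2·b^2 + 3·b, 4·a^2 - 4·a·b + 3·a + 2·sin(b)], [-4·b^2 - 5·b + 1, -8·a·b - 5·a]].
At the point, J = [[-17.000, 15.54115], [2.500, -1.500]] (det J = -13.35287).
Solving J·Δ = −F gives Δ = (-2.454, -1.590).
Then the next iterate is (a, b)₁ = (-0.954, -2.090).
Re-evaluating at (-0.954, -2.090): F = (3.96937, 5.74537), so ‖F‖₂ = 6.983.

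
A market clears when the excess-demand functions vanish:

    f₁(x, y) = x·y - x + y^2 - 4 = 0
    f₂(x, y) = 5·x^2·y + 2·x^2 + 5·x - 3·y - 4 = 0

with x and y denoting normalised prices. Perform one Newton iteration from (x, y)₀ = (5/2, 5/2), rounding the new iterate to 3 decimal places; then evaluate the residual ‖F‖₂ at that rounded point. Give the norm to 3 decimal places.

25.180

At (5/2, 5/2): F = (6.000, 91.625).
Jacobian J = [[y - 1, x + 2·y], [10·x·y + 4·x + 5, 5·x^2 - 3]].
At the point, J = [[1.500, 7.500], [77.500, 28.250]] (det J = -538.875).
Solving J·Δ = −F gives Δ = (-0.961, -0.608).
Then the next iterate is (x, y)₁ = (1.539, 1.892).
Re-evaluating at (1.539, 1.892): F = (0.95245, 25.16225), so ‖F‖₂ = 25.180.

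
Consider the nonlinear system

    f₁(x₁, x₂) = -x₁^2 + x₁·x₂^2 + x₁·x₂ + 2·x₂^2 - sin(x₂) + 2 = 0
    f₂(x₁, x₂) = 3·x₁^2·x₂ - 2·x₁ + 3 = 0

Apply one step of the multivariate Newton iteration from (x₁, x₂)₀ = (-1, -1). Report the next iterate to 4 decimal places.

(-1.9228, -0.4362)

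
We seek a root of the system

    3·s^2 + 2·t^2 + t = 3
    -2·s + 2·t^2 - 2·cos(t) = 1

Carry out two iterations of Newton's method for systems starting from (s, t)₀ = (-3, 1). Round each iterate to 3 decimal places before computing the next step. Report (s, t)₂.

(-1.003, 0.603)

At (-3, 1): F = (27.000, 5.91940).
Jacobian J = [[6·s, 4·t + 1], [-2, 4·t + 2·sin(t)]].
At the point, J = [[-18.000, 5.000], [-2.000, 5.68294]] (det J = -92.29296).
Solving J·Δ = −F gives Δ = (1.342, -0.569).
Then the next iterate is (s, t)₁ = (-1.658, 0.431).
Round to (-1.658, 0.431) and repeat: F = (6.04941, 0.87043), J = [[-9.948, 2.724], [-2.000, 2.55956]].
Δ = (0.655, 0.172), so (s, t)₂ = (-1.003, 0.603).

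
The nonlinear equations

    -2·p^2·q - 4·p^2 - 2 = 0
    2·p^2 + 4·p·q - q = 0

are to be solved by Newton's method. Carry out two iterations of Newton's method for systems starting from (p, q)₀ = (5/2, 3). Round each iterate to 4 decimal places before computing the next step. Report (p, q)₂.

At (5/2, 3): F = (-64.5000, 39.5000).
Jacobian J = [[-4·p·q - 8·p, -2·p^2], [4·p + 4·q, 4·p - 1]].
At the point, J = [[-50.0000, -12.5000], [22.0000, 9.0000]] (det J = -175.0000).
Solving J·Δ = −F gives Δ = (-0.4957, -3.1771).
Then the next iterate is (p, q)₁ = (2.0043, -0.1771).
Round to (2.0043, -0.1771) and repeat: F = (-16.645975, 6.791691), J = [[-14.614554, -8.034437], [7.3088, 7.0172]].
Δ = (-1.4200, 0.5112), so (p, q)₂ = (0.5843, 0.3341).

(0.5843, 0.3341)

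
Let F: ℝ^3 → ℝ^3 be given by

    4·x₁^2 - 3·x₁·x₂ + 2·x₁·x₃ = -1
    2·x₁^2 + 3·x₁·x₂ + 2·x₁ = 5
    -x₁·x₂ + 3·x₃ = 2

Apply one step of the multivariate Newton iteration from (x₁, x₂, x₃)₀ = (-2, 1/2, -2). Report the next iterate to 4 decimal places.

(-1.5504, -0.5039, 1.0775)

At (-2, 1/2, -2): F = (28.0000, -4.0000, -7.0000).
Jacobian J = [[8·x₁ - 3·x₂ + 2·x₃, -3·x₁, 2·x₁], [4·x₁ + 3·x₂ + 2, 3·x₁, 0], [-x₂, -x₁, 3]].
At the point, J = [[-21.5000, 6.0000, -4.0000], [-4.5000, -6.0000, 0.0000], [-0.5000, 2.0000, 3.0000]] (det J = 516.0000).
Solving J·Δ = −F gives Δ = (0.4496, -1.0039, 3.0775).
Then the next iterate is (x₁, x₂, x₃)₁ = (-1.5504, -0.5039, 1.0775).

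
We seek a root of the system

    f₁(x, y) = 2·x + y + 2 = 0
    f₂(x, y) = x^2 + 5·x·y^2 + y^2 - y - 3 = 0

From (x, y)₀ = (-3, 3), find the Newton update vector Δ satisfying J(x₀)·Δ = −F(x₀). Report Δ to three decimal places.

(0.995, -0.990)

At (-3, 3): F = (-1.000, -123.000).
Jacobian J = [[2, 1], [2·x + 5·y^2, 10·x·y + 2·y - 1]].
At the point, J = [[2.000, 1.000], [39.000, -85.000]] (det J = -209.000).
Solving J·Δ = −F gives Δ = (0.995, -0.990).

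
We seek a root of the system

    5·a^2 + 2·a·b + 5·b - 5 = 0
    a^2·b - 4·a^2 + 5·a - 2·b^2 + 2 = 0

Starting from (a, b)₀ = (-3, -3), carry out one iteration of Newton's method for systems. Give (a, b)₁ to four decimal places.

At (-3, -3): F = (43.0000, -94.0000).
Jacobian J = [[10·a + 2·b, 2·a + 5], [2·a·b - 8·a + 5, a^2 - 4·b]].
At the point, J = [[-36.0000, -1.0000], [47.0000, 21.0000]] (det J = -709.0000).
Solving J·Δ = −F gives Δ = (1.1410, 1.9224).
Then the next iterate is (a, b)₁ = (-1.8590, -1.0776).

(-1.8590, -1.0776)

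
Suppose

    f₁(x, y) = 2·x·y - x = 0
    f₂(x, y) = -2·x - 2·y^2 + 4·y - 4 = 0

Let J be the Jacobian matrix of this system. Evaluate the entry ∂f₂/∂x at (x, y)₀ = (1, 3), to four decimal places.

-2.0000

∂f₂/∂x = -2.
At (1, 3) this is -2.0000.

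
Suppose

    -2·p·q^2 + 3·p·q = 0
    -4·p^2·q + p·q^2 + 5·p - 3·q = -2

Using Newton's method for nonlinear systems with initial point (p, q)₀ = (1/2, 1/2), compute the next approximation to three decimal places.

At (1/2, 1/2): F = (0.500, 2.625).
Jacobian J = [[-2·q^2 + 3·q, -4·p·q + 3·p], [-8·p·q + q^2 + 5, -4·p^2 + 2·p·q - 3]].
At the point, J = [[1.000, 0.500], [3.250, -3.500]] (det J = -5.125).
Solving J·Δ = −F gives Δ = (-0.598, 0.195).
Then the next iterate is (p, q)₁ = (-0.098, 0.695).

(-0.098, 0.695)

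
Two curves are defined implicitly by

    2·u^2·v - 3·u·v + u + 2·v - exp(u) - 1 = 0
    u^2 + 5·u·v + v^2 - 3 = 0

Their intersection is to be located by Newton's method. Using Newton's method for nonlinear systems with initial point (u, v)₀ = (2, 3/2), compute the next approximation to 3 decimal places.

(-0.473, 2.284)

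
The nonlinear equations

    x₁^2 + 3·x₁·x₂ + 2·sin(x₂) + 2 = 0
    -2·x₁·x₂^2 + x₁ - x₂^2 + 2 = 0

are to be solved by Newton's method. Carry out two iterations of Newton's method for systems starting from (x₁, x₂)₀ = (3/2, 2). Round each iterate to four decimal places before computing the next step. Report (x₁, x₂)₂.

(-0.5519, 2.6178)

At (3/2, 2): F = (15.068595, -12.5000).
Jacobian J = [[2·x₁ + 3·x₂, 3·x₁ + 2·cos(x₂)], [-2·x₂^2 + 1, -4·x₁·x₂ - 2·x₂]].
At the point, J = [[9.0000, 3.667706], [-7.0000, -16.0000]] (det J = -118.326056).
Solving J·Δ = −F gives Δ = (-1.6501, -0.0593).
Then the next iterate is (x₁, x₂)₁ = (-0.1501, 1.9407).
Round to (-0.1501, 1.9407) and repeat: F = (3.013357, -0.785768), J = [[5.5219, -1.173351], [-6.532633, -2.716204]].
Δ = (-0.4018, 0.6771), so (x₁, x₂)₂ = (-0.5519, 2.6178).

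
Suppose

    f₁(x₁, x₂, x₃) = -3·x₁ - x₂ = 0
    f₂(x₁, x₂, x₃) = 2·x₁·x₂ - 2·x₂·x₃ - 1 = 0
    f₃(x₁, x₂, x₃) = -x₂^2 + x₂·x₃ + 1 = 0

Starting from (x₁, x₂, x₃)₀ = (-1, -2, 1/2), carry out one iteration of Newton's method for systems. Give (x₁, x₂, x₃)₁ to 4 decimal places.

(0.2273, -0.6818, 1.4659)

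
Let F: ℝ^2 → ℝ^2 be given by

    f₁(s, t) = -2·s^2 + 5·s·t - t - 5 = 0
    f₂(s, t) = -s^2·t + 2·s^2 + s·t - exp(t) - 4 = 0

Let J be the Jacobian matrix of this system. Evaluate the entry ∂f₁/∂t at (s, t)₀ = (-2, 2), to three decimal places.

-11.000

∂f₁/∂t = 5·s - 1.
At (-2, 2) this is -11.000.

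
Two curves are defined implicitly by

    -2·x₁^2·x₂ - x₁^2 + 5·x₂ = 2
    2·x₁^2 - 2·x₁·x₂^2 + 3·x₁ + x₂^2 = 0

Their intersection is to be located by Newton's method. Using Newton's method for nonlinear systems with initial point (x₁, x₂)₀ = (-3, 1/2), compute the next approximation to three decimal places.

At (-3, 1/2): F = (-17.500, 10.750).
Jacobian J = [[-4·x₁·x₂ - 2·x₁, -2·x₁^2 + 5], [4·x₁ - 2·x₂^2 + 3, -4·x₁·x₂ + 2·x₂]].
At the point, J = [[12.000, -13.000], [-9.500, 7.000]] (det J = -39.500).
Solving J·Δ = −F gives Δ = (0.437, -0.943).
Then the next iterate is (x₁, x₂)₁ = (-2.563, -0.443).

(-2.563, -0.443)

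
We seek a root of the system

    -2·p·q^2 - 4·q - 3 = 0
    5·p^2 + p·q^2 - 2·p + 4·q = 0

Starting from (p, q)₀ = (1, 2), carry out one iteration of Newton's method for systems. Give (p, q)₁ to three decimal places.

At (1, 2): F = (-19.000, 15.000).
Jacobian J = [[-2·q^2, -4·p·q - 4], [10·p + q^2 - 2, 2·p·q + 4]].
At the point, J = [[-8.000, -12.000], [12.000, 8.000]] (det J = 80.000).
Solving J·Δ = −F gives Δ = (-0.350, -1.350).
Then the next iterate is (p, q)₁ = (0.650, 0.650).

(0.650, 0.650)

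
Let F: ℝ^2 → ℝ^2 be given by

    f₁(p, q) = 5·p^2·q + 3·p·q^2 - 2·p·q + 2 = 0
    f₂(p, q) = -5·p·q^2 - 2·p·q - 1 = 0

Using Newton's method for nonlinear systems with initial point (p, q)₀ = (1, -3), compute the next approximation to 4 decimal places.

At (1, -3): F = (20.0000, -40.0000).
Jacobian J = [[10·p·q + 3·q^2 - 2·q, 5·p^2 + 6·p·q - 2·p], [-5·q^2 - 2·q, -10·p·q - 2·p]].
At the point, J = [[3.0000, -15.0000], [-39.0000, 28.0000]] (det J = -501.0000).
Solving J·Δ = −F gives Δ = (-0.0798, 1.3174).
Then the next iterate is (p, q)₁ = (0.9202, -1.6826).

(0.9202, -1.6826)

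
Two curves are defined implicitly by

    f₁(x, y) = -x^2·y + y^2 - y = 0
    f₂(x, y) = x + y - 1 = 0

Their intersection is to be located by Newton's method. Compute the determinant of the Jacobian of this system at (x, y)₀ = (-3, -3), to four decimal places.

-2.0000

J = [[-2·x·y, -x^2 + 2·y - 1], [1, 1]].
At the point, J = [[-18.0000, -16.0000], [1.0000, 1.0000]].
det J = -2.0000.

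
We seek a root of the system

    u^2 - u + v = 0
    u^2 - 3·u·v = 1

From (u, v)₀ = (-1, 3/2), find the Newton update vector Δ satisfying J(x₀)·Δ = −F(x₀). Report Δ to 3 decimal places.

(2.400, 3.700)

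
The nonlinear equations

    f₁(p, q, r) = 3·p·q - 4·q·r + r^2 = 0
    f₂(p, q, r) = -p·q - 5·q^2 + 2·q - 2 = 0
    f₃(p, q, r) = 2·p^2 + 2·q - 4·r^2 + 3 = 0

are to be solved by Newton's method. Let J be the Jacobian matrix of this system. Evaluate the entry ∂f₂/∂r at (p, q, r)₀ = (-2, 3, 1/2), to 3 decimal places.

∂f₂/∂r = 0.
At (-2, 3, 1/2) this is 0.000.

0.000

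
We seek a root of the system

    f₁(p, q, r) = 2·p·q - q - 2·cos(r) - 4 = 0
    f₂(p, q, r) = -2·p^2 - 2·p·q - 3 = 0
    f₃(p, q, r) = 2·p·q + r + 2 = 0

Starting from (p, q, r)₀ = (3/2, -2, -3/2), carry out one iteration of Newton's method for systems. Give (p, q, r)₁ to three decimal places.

(0.165, -1.610, -2.512)

At (3/2, -2, -3/2): F = (-8.14147, -1.500, -5.500).
Jacobian J = [[2·q, 2·p - 1, 2·sin(r)], [-4·p - 2·q, -2·p, 0], [2·q, 2·p, 1]].
At the point, J = [[-4.000, 2.000, -1.99499], [-2.000, -3.000, 0.000], [-4.000, 3.000, 1.000]] (det J = 51.90982).
Solving J·Δ = −F gives Δ = (-1.335, 0.390, -1.012).
Then the next iterate is (p, q, r)₁ = (0.165, -1.610, -2.512).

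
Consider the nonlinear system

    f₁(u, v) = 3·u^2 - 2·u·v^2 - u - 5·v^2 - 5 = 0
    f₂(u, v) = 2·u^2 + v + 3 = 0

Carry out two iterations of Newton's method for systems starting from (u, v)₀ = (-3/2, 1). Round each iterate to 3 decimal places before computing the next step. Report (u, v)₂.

(1.708, 1.103)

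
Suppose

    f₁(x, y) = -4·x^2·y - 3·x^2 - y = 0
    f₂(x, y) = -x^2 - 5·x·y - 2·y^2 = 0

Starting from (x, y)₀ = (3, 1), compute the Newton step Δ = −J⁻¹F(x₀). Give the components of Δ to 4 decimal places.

(-0.6496, -0.9923)

At (3, 1): F = (-64.0000, -26.0000).
Jacobian J = [[-8·x·y - 6·x, -4·x^2 - 1], [-2·x - 5·y, -5·x - 4·y]].
At the point, J = [[-42.0000, -37.0000], [-11.0000, -19.0000]] (det J = 391.0000).
Solving J·Δ = −F gives Δ = (-0.6496, -0.9923).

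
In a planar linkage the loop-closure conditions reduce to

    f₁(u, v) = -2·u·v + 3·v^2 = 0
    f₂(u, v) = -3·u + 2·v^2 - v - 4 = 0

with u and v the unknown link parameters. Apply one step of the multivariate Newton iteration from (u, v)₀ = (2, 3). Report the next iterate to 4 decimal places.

(5.9583, 3.6250)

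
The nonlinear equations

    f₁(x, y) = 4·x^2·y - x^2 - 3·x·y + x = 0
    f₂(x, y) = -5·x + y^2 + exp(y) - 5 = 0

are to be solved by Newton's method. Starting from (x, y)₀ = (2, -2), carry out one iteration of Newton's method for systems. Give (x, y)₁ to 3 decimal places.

(0.805, -3.265)

At (2, -2): F = (-22.000, -10.86466).
Jacobian J = [[8·x·y - 2·x - 3·y + 1, 4·x^2 - 3·x], [-5, 2·y + exp(y)]].
At the point, J = [[-29.000, 10.000], [-5.000, -3.86466]] (det J = 162.07528).
Solving J·Δ = −F gives Δ = (-1.195, -1.265).
Then the next iterate is (x, y)₁ = (0.805, -3.265).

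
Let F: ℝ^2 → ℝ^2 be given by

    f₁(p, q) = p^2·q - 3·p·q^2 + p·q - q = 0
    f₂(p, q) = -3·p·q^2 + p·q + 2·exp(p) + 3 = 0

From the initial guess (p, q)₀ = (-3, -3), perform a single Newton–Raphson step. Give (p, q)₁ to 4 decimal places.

(-1.9760, -1.9038)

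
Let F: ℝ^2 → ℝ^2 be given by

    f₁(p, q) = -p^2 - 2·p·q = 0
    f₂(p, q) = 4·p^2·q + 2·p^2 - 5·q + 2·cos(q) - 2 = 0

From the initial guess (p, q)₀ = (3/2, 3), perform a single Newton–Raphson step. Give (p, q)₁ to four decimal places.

(1.5461, -0.8883)

At (3/2, 3): F = (-11.2500, 12.520015).
Jacobian J = [[-2·p - 2·q, -2·p], [8·p·q + 4·p, 4·p^2 - 2·sin(q) - 5]].
At the point, J = [[-9.0000, -3.0000], [42.0000, 3.717760]] (det J = 92.540160).
Solving J·Δ = −F gives Δ = (0.0461, -3.8883).
Then the next iterate is (p, q)₁ = (1.5461, -0.8883).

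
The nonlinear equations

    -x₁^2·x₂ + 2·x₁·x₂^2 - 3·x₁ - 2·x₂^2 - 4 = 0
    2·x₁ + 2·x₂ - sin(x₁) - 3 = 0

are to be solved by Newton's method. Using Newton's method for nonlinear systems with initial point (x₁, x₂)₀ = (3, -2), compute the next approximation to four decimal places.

(2.8761, -1.2442)

At (3, -2): F = (21.0000, -1.141120).
Jacobian J = [[-2·x₁·x₂ + 2·x₂^2 - 3, -x₁^2 + 4·x₁·x₂ - 4·x₂], [-cos(x₁) + 2, 2]].
At the point, J = [[17.0000, -25.0000], [2.989992, 2.0000]] (det J = 108.749812).
Solving J·Δ = −F gives Δ = (-0.1239, 0.7558).
Then the next iterate is (x₁, x₂)₁ = (2.8761, -1.2442).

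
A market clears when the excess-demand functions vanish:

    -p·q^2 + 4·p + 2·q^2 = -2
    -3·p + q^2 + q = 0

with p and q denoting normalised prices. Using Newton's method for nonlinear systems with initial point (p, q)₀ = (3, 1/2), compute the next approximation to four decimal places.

(-1.2778, -1.7917)

At (3, 1/2): F = (13.7500, -8.2500).
Jacobian J = [[-q^2 + 4, -2·p·q + 4·q], [-3, 2·q + 1]].
At the point, J = [[3.7500, -1.0000], [-3.0000, 2.0000]] (det J = 4.5000).
Solving J·Δ = −F gives Δ = (-4.2778, -2.2917).
Then the next iterate is (p, q)₁ = (-1.2778, -1.7917).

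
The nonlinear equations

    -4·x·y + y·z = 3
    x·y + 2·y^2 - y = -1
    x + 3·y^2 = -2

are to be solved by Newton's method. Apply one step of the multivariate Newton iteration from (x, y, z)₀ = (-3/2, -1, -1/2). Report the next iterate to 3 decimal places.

(-0.680, -0.280, -1.760)

At (-3/2, -1, -1/2): F = (-8.500, 5.500, 3.500).
Jacobian J = [[-4·y, -4·x + z, y], [y, x + 4·y - 1, 0], [1, 6·y, 0]].
At the point, J = [[4.000, 5.500, -1.000], [-1.000, -6.500, 0.000], [1.000, -6.000, 0.000]] (det J = -12.500).
Solving J·Δ = −F gives Δ = (0.820, 0.720, -1.260).
Then the next iterate is (x, y, z)₁ = (-0.680, -0.280, -1.760).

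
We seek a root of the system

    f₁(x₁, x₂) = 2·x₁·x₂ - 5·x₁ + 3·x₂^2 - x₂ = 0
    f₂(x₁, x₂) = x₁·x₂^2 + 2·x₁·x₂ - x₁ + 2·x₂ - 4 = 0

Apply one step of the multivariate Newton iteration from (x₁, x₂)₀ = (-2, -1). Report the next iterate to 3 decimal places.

(-1.611, 0.389)

At (-2, -1): F = (18.000, -2.000).
Jacobian J = [[2·x₂ - 5, 2·x₁ + 6·x₂ - 1], [x₂^2 + 2·x₂ - 1, 2·x₁·x₂ + 2·x₁ + 2]].
At the point, J = [[-7.000, -11.000], [-2.000, 2.000]] (det J = -36.000).
Solving J·Δ = −F gives Δ = (0.389, 1.389).
Then the next iterate is (x₁, x₂)₁ = (-1.611, 0.389).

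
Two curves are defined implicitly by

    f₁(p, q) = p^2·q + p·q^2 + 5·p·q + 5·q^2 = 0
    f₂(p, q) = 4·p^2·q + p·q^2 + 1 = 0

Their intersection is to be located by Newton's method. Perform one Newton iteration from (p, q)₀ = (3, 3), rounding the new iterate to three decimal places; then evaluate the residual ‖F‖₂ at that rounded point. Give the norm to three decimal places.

52.354

At (3, 3): F = (144.000, 136.000).
Jacobian J = [[2·p·q + q^2 + 5·q, p^2 + 2·p·q + 5·p + 10·q], [8·p·q + q^2, 4·p^2 + 2·p·q]].
At the point, J = [[42.000, 72.000], [81.000, 54.000]] (det J = -3564.000).
Solving J·Δ = −F gives Δ = (-0.566, -1.670).
Then the next iterate is (p, q)₁ = (2.434, 1.330).
Re-evaluating at (2.434, 1.330): F = (37.21550, 36.82308), so ‖F‖₂ = 52.354.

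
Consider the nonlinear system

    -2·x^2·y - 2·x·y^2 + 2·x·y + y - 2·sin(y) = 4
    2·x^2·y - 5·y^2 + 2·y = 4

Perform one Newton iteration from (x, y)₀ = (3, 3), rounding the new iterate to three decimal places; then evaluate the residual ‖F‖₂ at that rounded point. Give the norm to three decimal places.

At (3, 3): F = (-91.28224, 11.000).
Jacobian J = [[-4·x·y - 2·y^2 + 2·y, -2·x^2 - 4·x·y + 2·x - 2·cos(y) + 1], [4·x·y, 2·x^2 - 10·y + 2]].
At the point, J = [[-48.000, -45.02002], [36.000, -10.000]] (det J = 2100.72054).
Solving J·Δ = −F gives Δ = (-0.670, -1.313).
Then the next iterate is (x, y)₁ = (2.330, 1.687).
Re-evaluating at (2.330, 1.687): F = (-28.01742, 3.46126), so ‖F‖₂ = 28.230.

28.230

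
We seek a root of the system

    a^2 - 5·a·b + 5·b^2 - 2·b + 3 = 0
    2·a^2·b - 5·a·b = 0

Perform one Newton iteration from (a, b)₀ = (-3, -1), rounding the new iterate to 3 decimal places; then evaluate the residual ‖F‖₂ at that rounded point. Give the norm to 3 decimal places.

14.298

At (-3, -1): F = (4.000, -33.000).
Jacobian J = [[2·a - 5·b, -5·a + 10·b - 2], [4·a·b - 5·b, 2·a^2 - 5·a]].
At the point, J = [[-1.000, 3.000], [17.000, 33.000]] (det J = -84.000).
Solving J·Δ = −F gives Δ = (2.750, -0.417).
Then the next iterate is (a, b)₁ = (-0.250, -1.417).
Re-evaluating at (-0.250, -1.417): F = (14.16470, -1.94837), so ‖F‖₂ = 14.298.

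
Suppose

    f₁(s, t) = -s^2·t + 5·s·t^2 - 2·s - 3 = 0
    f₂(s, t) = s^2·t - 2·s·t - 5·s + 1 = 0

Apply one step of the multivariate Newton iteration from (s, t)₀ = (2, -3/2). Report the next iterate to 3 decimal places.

(0.875, -1.372)

At (2, -3/2): F = (21.500, -9.000).
Jacobian J = [[-2·s·t + 5·t^2 - 2, -s^2 + 10·s·t], [2·s·t - 2·t - 5, s^2 - 2·s]].
At the point, J = [[15.250, -34.000], [-8.000, 0.000]] (det J = -272.000).
Solving J·Δ = −F gives Δ = (-1.125, 0.128).
Then the next iterate is (s, t)₁ = (0.875, -1.372).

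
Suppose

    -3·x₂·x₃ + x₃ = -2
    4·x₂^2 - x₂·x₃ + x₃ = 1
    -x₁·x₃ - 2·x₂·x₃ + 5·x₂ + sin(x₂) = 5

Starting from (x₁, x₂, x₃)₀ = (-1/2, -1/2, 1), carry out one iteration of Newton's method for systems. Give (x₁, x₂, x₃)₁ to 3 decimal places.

(-11.809, -0.875, -1.250)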